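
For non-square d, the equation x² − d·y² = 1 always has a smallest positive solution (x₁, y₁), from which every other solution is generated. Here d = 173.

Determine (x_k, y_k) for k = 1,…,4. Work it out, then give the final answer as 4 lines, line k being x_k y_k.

2499849 190060
12498490045601 950242601880
62488675684008728649 4750926036134042180
312424506839974574118902401 23753195401006348176659760

√173 = [13; 6,1,1,6,26, …], period ℓ=5 (odd) → k=9
k=0  a_k=13  p_k/q_k = 13/1
k=1  a_k=6  p_k/q_k = 79/6
k=2  a_k=1  p_k/q_k = 92/7
…
k=7  a_k=1  p_k/q_k = 205791/15646
k=8  a_k=1  p_k/q_k = 382343/29069
k=9  a_k=6  p_k/q_k = 2499849/190060
(x₁, y₁) = (2499849, 190060);  2499849² − 173·190060² = 1 ✓
(2499849+190060√173)^2 = 12498490045601 + 950242601880√173
(2499849+190060√173)^3 = 62488675684008728649 + 4750926036134042180√173
(2499849+190060√173)^4 = 312424506839974574118902401 + 23753195401006348176659760√173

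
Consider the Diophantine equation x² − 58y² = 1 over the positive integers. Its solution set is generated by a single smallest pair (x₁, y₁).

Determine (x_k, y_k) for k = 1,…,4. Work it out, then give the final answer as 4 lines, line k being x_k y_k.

19603 2574
768555217 100916244
30131975818099 3956522259690
1181354243155834177 155119411612489896

√58 = [7; 1,1,1,1,1,1,14, …], period ℓ=7 (odd) → k=13
k=0  a_k=7  p_k/q_k = 7/1
…
k=5  a_k=1  p_k/q_k = 61/8
…
k=7  a_k=14  p_k/q_k = 1447/190
k=8  a_k=1  p_k/q_k = 1546/203
…
k=12  a_k=1  p_k/q_k = 12071/1585
k=13  a_k=1  p_k/q_k = 19603/2574
fundamental: x₁=19603, y₁=2574  (since 384277609 − 58·6625476 = 1)
(19603+2574√58)^2 = 768555217 + 100916244√58
(19603+2574√58)^3 = 30131975818099 + 3956522259690√58
(19603+2574√58)^4 = 1181354243155834177 + 155119411612489896√58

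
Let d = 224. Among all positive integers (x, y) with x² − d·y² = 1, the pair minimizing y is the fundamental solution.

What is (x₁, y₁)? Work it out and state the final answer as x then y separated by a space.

d=224: √d = [14; 1,28] (ℓ=2, even), read p_1/q_1
i=0: a=14 ⇒ p=14, q=1
i=1: a=1 ⇒ p=15, q=1
fundamental: x₁=15, y₁=1  (since 225 − 224·1 = 1)

15 1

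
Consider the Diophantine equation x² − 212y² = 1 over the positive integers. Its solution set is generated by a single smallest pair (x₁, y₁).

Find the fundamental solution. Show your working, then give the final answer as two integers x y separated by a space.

d=212: √d = [14; 1,1,3,1,1,…,1,1,28] (ℓ=14, even), read p_13/q_13
k=0  a_k=14  p_k/q_k = 14/1
…
k=3  a_k=3  p_k/q_k = 102/7
k=4  a_k=1  p_k/q_k = 131/9
k=5  a_k=1  p_k/q_k = 233/16
k=6  a_k=1  p_k/q_k = 364/25
…
k=11  a_k=3  p_k/q_k = 29135/2001
k=12  a_k=1  p_k/q_k = 37114/2549
k=13  a_k=1  p_k/q_k = 66249/4550
(x₁, y₁) = (66249, 4550);  66249² − 212·4550² = 1 ✓

66249 4550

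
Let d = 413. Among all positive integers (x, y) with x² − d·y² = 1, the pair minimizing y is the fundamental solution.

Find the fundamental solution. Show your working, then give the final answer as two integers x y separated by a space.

113399 5580

√413 = [20; 3,9,1,4,1,9,3,40, …], period ℓ=8 (even) → k=7
k=0  a_k=20  p_k/q_k = 20/1
…
k=2  a_k=9  p_k/q_k = 569/28
…
k=5  a_k=1  p_k/q_k = 3719/183
k=6  a_k=9  p_k/q_k = 36560/1799
k=7  a_k=3  p_k/q_k = 113399/5580
fundamental: x₁=113399, y₁=5580  (since 12859333201 − 413·31136400 = 1)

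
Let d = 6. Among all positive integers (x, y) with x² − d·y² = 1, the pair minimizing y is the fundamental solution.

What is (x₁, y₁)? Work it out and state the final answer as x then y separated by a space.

√6 → a₀=2, period (2,4); ℓ=2 even so k=1
i=0: a=2 ⇒ p=2, q=1
i=1: a=2 ⇒ p=5, q=2
fundamental: x₁=5, y₁=2  (since 25 − 6·4 = 1)

5 2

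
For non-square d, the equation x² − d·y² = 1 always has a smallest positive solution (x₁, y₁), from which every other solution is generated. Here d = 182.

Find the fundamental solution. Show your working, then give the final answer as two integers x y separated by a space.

27 2

√182 = [13; 2,26, …], period ℓ=2 (even) → k=1
k=0  a_k=13  p_k/q_k = 13/1
k=1  a_k=2  p_k/q_k = 27/2
fundamental: x₁=27, y₁=2  (since 729 − 182·4 = 1)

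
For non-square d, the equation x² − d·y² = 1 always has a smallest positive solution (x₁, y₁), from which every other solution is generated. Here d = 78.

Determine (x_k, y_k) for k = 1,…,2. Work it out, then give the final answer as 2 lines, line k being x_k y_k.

√78 → a₀=8, period (1,4,1,16); ℓ=4 even so k=3
a_0=8:  p_0=8·1+0=8,  q_0=8·0+1=1
a_1=1:  p_1=1·8+1=9,  q_1=1·1+0=1
a_2=4:  p_2=4·9+8=44,  q_2=4·1+1=5
a_3=1:  p_3=1·44+9=53,  q_3=1·5+1=6
(x₁, y₁) = (53, 6);  53² − 78·6² = 1 ✓
n=2: (53,6)∘(53,6) = (53·53+78·6·6, 53·6+6·53) = (5617,636)

53 6
5617 636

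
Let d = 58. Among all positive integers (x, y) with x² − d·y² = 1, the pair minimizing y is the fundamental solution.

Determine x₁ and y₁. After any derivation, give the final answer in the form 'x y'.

19603 2574

[7; 1,1,1,1,1,1,14] for √58; ℓ=7 ⇒ convergent index 13
i=0: a=7 ⇒ p=7, q=1
i=1: a=1 ⇒ p=8, q=1
i=2: a=1 ⇒ p=15, q=2
i=3: a=1 ⇒ p=23, q=3
i=4: a=1 ⇒ p=38, q=5
i=5: a=1 ⇒ p=61, q=8
i=6: a=1 ⇒ p=99, q=13
…
i=9: a=1 ⇒ p=2993, q=393
i=10: a=1 ⇒ p=4539, q=596
i=11: a=1 ⇒ p=7532, q=989
i=12: a=1 ⇒ p=12071, q=1585
i=13: a=1 ⇒ p=19603, q=2574
(x₁, y₁) = (19603, 2574);  19603² − 58·2574² = 1 ✓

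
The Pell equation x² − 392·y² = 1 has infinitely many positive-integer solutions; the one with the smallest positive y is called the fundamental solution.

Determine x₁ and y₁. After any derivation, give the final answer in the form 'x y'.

99 5

[19; 1,3,1,38] for √392; ℓ=4 ⇒ convergent index 3
i=0: a=19 ⇒ p=19, q=1
i=1: a=1 ⇒ p=20, q=1
i=2: a=3 ⇒ p=79, q=4
i=3: a=1 ⇒ p=99, q=5
fundamental: x₁=99, y₁=5  (since 9801 − 392·25 = 1)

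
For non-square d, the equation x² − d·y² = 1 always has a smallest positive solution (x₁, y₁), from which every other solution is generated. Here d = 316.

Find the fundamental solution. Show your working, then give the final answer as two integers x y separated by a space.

√316 → a₀=17, period (1,3,2,8,2,3,1,34); ℓ=8 even so k=7
i=0: a=17 ⇒ p=17, q=1
i=1: a=1 ⇒ p=18, q=1
i=2: a=3 ⇒ p=71, q=4
i=3: a=2 ⇒ p=160, q=9
i=4: a=8 ⇒ p=1351, q=76
i=5: a=2 ⇒ p=2862, q=161
i=6: a=3 ⇒ p=9937, q=559
i=7: a=1 ⇒ p=12799, q=720
→ (12799, 720).  Check: 12799²=163814401, 316·720²=163814400, difference 1.

12799 720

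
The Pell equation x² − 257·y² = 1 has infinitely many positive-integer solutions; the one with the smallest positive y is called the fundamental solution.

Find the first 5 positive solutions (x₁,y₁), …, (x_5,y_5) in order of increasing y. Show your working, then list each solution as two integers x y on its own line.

√257 → a₀=16, period (32); ℓ=1 odd so k=1
a_0=16:  p_0=16·1+0=16,  q_0=16·0+1=1
a_1=32:  p_1=32·16+1=513,  q_1=32·1+0=32
(x₁, y₁) = (513, 32);  513² − 257·32² = 1 ✓
k=2:  x_2 = 513·513+257·32·32 = 526337,  y_2 = 513·32+32·513 = 32832
k=3:  x_3 = 513·526337+257·32·32832 = 540021249,  y_3 = 513·32832+32·526337 = 33685600
k=4:  x_4 = 513·540021249+257·32·33685600 = 554061275137,  y_4 = 513·33685600+32·540021249 = 34561392768
k=5:  x_5 = 513·554061275137+257·32·34561392768 = 568466328269313,  y_5 = 513·34561392768+32·554061275137 = 35459955294368

513 32
526337 32832
540021249 33685600
554061275137 34561392768
568466328269313 35459955294368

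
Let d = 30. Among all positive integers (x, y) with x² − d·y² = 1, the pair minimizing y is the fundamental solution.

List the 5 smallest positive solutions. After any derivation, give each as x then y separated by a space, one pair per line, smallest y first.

11 2
241 44
5291 966
116161 21208
2550251 465610

√30 → a₀=5, period (2,10); ℓ=2 even so k=1
a_0=5:  p_0=5·1+0=5,  q_0=5·0+1=1
a_1=2:  p_1=2·5+1=11,  q_1=2·1+0=2
(x₁, y₁) = (11, 2);  11² − 30·2² = 1 ✓
n=2: (11,2)∘(11,2) = (11·11+30·2·2, 11·2+2·11) = (241,44)
n=3: (241,44)∘(11,2) = (11·241+30·2·44, 11·44+2·241) = (5291,966)
n=4: (5291,966)∘(11,2) = (11·5291+30·2·966, 11·966+2·5291) = (116161,21208)
n=5: (116161,21208)∘(11,2) = (11·116161+30·2·21208, 11·21208+2·116161) = (2550251,465610)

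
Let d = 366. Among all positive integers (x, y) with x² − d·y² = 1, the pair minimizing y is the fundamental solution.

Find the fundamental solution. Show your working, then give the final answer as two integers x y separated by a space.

907925 47458

d=366: √d = [19; 7,1,1,1,2,12,2,1,1,1,7,38] (ℓ=12, even), read p_11/q_11
k=0  a_k=19  p_k/q_k = 19/1
k=1  a_k=7  p_k/q_k = 134/7
k=2  a_k=1  p_k/q_k = 153/8
k=3  a_k=1  p_k/q_k = 287/15
…
k=5  a_k=2  p_k/q_k = 1167/61
k=6  a_k=12  p_k/q_k = 14444/755
k=7  a_k=2  p_k/q_k = 30055/1571
…
k=9  a_k=1  p_k/q_k = 74554/3897
k=10  a_k=1  p_k/q_k = 119053/6223
k=11  a_k=7  p_k/q_k = 907925/47458
(x₁, y₁) = (907925, 47458);  907925² − 366·47458² = 1 ✓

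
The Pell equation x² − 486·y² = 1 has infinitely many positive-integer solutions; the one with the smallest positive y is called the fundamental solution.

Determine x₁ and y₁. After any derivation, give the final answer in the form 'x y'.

d=486: √d = [22; 22,44] (ℓ=2, even), read p_1/q_1
step 0: (22, 1)  from 22·(1,0) + (0,1)
step 1: (485, 22)  from 22·(22,1) + (1,0)
→ (485, 22).  Check: 485²=235225, 486·22²=235224, difference 1.

485 22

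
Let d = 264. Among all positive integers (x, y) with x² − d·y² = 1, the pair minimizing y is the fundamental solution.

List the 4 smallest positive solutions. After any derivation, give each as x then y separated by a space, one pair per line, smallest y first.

65 4
8449 520
1098305 67596
142771201 8786960

√264 = [16; 4,32, …], period ℓ=2 (even) → k=1
step 0: (16, 1)  from 16·(1,0) + (0,1)
step 1: (65, 4)  from 4·(16,1) + (1,0)
→ (65, 4).  Check: 65²=4225, 264·4²=4224, difference 1.
k=2:  x_2 = 65·65+264·4·4 = 8449,  y_2 = 65·4+4·65 = 520
k=3:  x_3 = 65·8449+264·4·520 = 1098305,  y_3 = 65·520+4·8449 = 67596
k=4:  x_4 = 65·1098305+264·4·67596 = 142771201,  y_4 = 65·67596+4·1098305 = 8786960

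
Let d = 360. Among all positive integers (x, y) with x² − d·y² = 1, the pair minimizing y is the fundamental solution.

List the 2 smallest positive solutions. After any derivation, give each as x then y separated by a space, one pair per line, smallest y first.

19 1
721 38

√360 → a₀=18, period (1,36); ℓ=2 even so k=1
a_0=18:  p_0=18·1+0=18,  q_0=18·0+1=1
a_1=1:  p_1=1·18+1=19,  q_1=1·1+0=1
→ (19, 1).  Check: 19²=361, 360·1²=360, difference 1.
n=2: (19,1)∘(19,1) = (19·19+360·1·1, 19·1+1·19) = (721,38)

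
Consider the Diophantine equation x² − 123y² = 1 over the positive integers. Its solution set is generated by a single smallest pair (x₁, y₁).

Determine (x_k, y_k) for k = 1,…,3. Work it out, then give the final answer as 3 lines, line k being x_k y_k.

√123 → a₀=11, period (11,22); ℓ=2 even so k=1
a_0=11:  p_0=11·1+0=11,  q_0=11·0+1=1
a_1=11:  p_1=11·11+1=122,  q_1=11·1+0=11
(x₁, y₁) = (122, 11);  122² − 123·11² = 1 ✓
n=2: (122,11)∘(122,11) = (122·122+123·11·11, 122·11+11·122) = (29767,2684)
n=3: (29767,2684)∘(122,11) = (122·29767+123·11·2684, 122·2684+11·29767) = (7263026,654885)

122 11
29767 2684
7263026 654885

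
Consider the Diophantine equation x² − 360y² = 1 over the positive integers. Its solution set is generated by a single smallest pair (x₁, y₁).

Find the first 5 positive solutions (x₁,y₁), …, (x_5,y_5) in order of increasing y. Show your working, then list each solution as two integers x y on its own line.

19 1
721 38
27379 1443
1039681 54796
39480499 2080805

d=360: √d = [18; 1,36] (ℓ=2, even), read p_1/q_1
step 0: (18, 1)  from 18·(1,0) + (0,1)
step 1: (19, 1)  from 1·(18,1) + (1,0)
(x₁, y₁) = (19, 1);  19² − 360·1² = 1 ✓
(19+1√360)^2 = 721 + 38√360
(19+1√360)^3 = 27379 + 1443√360
(19+1√360)^4 = 1039681 + 54796√360
(19+1√360)^5 = 39480499 + 2080805√360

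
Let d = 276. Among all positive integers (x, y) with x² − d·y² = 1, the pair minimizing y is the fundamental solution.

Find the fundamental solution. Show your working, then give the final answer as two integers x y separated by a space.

d=276: √d = [16; 1,1,1,1,2,2,2,1,1,1,1,32] (ℓ=12, even), read p_11/q_11
k=0  a_k=16  p_k/q_k = 16/1
k=1  a_k=1  p_k/q_k = 17/1
…
k=3  a_k=1  p_k/q_k = 50/3
k=4  a_k=1  p_k/q_k = 83/5
k=5  a_k=2  p_k/q_k = 216/13
…
k=7  a_k=2  p_k/q_k = 1246/75
k=8  a_k=1  p_k/q_k = 1761/106
k=9  a_k=1  p_k/q_k = 3007/181
k=10  a_k=1  p_k/q_k = 4768/287
k=11  a_k=1  p_k/q_k = 7775/468
(x₁, y₁) = (7775, 468);  7775² − 276·468² = 1 ✓

7775 468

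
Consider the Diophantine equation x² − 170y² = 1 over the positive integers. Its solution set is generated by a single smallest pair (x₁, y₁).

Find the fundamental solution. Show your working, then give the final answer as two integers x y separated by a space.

339 26

√170 → a₀=13, period (26); ℓ=1 odd so k=1
k=0  a_k=13  p_k/q_k = 13/1
k=1  a_k=26  p_k/q_k = 339/26
fundamental: x₁=339, y₁=26  (since 114921 − 170·676 = 1)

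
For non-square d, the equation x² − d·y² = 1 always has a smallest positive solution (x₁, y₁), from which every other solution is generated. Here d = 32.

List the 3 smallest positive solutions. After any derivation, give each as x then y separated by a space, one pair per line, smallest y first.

17 3
577 102
19601 3465

d=32: √d = [5; 1,1,1,10] (ℓ=4, even), read p_3/q_3
step 0: (5, 1)  from 5·(1,0) + (0,1)
…
step 2: (11, 2)  from 1·(6,1) + (5,1)
step 3: (17, 3)  from 1·(11,2) + (6,1)
(x₁, y₁) = (17, 3);  17² − 32·3² = 1 ✓
k=2:  x_2 = 17·17+32·3·3 = 577,  y_2 = 17·3+3·17 = 102
k=3:  x_3 = 17·577+32·3·102 = 19601,  y_3 = 17·102+3·577 = 3465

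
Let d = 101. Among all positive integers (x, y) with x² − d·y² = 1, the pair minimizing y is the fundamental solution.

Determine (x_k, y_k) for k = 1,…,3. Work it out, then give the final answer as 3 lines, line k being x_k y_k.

√101 → a₀=10, period (20); ℓ=1 odd so k=1
k=0  a_k=10  p_k/q_k = 10/1
k=1  a_k=20  p_k/q_k = 201/20
(x₁, y₁) = (201, 20);  201² − 101·20² = 1 ✓
(201+20√101)^2 = 80801 + 8040√101
(201+20√101)^3 = 32481801 + 3232060√101

201 20
80801 8040
32481801 3232060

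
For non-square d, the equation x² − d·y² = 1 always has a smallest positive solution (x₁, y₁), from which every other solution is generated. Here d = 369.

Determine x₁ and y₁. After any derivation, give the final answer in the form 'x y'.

8396801 437120

√369 → a₀=19, period (4,1,3,2,7,4,7,2,3,1,4,38); ℓ=12 even so k=11
step 0: (19, 1)  from 19·(1,0) + (0,1)
step 1: (77, 4)  from 4·(19,1) + (1,0)
step 2: (96, 5)  from 1·(77,4) + (19,1)
step 3: (365, 19)  from 3·(96,5) + (77,4)
step 4: (826, 43)  from 2·(365,19) + (96,5)
step 5: (6147, 320)  from 7·(826,43) + (365,19)
…
step 8: (393504, 20485)  from 2·(184045,9581) + (25414,1323)
step 9: (1364557, 71036)  from 3·(393504,20485) + (184045,9581)
step 10: (1758061, 91521)  from 1·(1364557,71036) + (393504,20485)
step 11: (8396801, 437120)  from 4·(1758061,91521) + (1364557,71036)
→ (8396801, 437120).  Check: 8396801²=70506267033601, 369·437120²=70506267033600, difference 1.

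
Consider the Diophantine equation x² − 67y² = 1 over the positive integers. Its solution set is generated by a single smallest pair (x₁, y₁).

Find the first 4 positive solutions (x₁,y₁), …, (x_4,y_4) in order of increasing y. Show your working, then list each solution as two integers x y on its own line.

48842 5967
4771081927 582880428
466058366908226 56938091722785
45526445508292066657 5561940551265649512

[8; 5,2,1,1,7,1,1,2,5,16] for √67; ℓ=10 ⇒ convergent index 9
k=0  a_k=8  p_k/q_k = 8/1
k=1  a_k=5  p_k/q_k = 41/5
k=2  a_k=2  p_k/q_k = 90/11
k=3  a_k=1  p_k/q_k = 131/16
k=4  a_k=1  p_k/q_k = 221/27
…
k=6  a_k=1  p_k/q_k = 1899/232
k=7  a_k=1  p_k/q_k = 3577/437
k=8  a_k=2  p_k/q_k = 9053/1106
k=9  a_k=5  p_k/q_k = 48842/5967
fundamental: x₁=48842, y₁=5967  (since 2385540964 − 67·35605089 = 1)
n=2: (48842,5967)∘(48842,5967) = (48842·48842+67·5967·5967, 48842·5967+5967·48842) = (4771081927,582880428)
n=3: (4771081927,582880428)∘(48842,5967) = (48842·4771081927+67·5967·582880428, 48842·582880428+5967·4771081927) = (466058366908226,56938091722785)
n=4: (466058366908226,56938091722785)∘(48842,5967) = (48842·466058366908226+67·5967·56938091722785, 48842·56938091722785+5967·466058366908226) = (45526445508292066657,5561940551265649512)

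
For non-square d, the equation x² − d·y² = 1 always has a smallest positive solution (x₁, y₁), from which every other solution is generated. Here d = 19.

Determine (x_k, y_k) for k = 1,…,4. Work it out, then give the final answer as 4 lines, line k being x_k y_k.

170 39
57799 13260
19651490 4508361
6681448801 1532829480

d=19: √d = [4; 2,1,3,1,2,8] (ℓ=6, even), read p_5/q_5
step 0: (4, 1)  from 4·(1,0) + (0,1)
step 1: (9, 2)  from 2·(4,1) + (1,0)
step 2: (13, 3)  from 1·(9,2) + (4,1)
step 3: (48, 11)  from 3·(13,3) + (9,2)
step 4: (61, 14)  from 1·(48,11) + (13,3)
step 5: (170, 39)  from 2·(61,14) + (48,11)
→ (170, 39).  Check: 170²=28900, 19·39²=28899, difference 1.
(170+39√19)^2 = 57799 + 13260√19
(170+39√19)^3 = 19651490 + 4508361√19
(170+39√19)^4 = 6681448801 + 1532829480√19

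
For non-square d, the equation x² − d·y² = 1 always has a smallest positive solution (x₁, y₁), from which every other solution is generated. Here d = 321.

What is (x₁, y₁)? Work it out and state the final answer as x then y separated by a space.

215 12

√321 = [17; 1,10,1,34, …], period ℓ=4 (even) → k=3
i=0: a=17 ⇒ p=17, q=1
…
i=2: a=10 ⇒ p=197, q=11
i=3: a=1 ⇒ p=215, q=12
fundamental: x₁=215, y₁=12  (since 46225 − 321·144 = 1)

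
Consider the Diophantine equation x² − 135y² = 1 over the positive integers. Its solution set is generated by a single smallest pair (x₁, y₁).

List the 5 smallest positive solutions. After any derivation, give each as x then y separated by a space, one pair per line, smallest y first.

244 21
119071 10248
58106404 5001003
28355806081 2440479216
13837575261124 1190948856405

√135 = [11; 1,1,1,1,1,1,1,22, …], period ℓ=8 (even) → k=7
a_0=11:  p_0=11·1+0=11,  q_0=11·0+1=1
a_1=1:  p_1=1·11+1=12,  q_1=1·1+0=1
a_2=1:  p_2=1·12+11=23,  q_2=1·1+1=2
a_3=1:  p_3=1·23+12=35,  q_3=1·2+1=3
a_4=1:  p_4=1·35+23=58,  q_4=1·3+2=5
a_5=1:  p_5=1·58+35=93,  q_5=1·5+3=8
a_6=1:  p_6=1·93+58=151,  q_6=1·8+5=13
a_7=1:  p_7=1·151+93=244,  q_7=1·13+8=21
(x₁, y₁) = (244, 21);  244² − 135·21² = 1 ✓
n=2: (244,21)∘(244,21) = (244·244+135·21·21, 244·21+21·244) = (119071,10248)
n=3: (119071,10248)∘(244,21) = (244·119071+135·21·10248, 244·10248+21·119071) = (58106404,5001003)
n=4: (58106404,5001003)∘(244,21) = (244·58106404+135·21·5001003, 244·5001003+21·58106404) = (28355806081,2440479216)
n=5: (28355806081,2440479216)∘(244,21) = (244·28355806081+135·21·2440479216, 244·2440479216+21·28355806081) = (13837575261124,1190948856405)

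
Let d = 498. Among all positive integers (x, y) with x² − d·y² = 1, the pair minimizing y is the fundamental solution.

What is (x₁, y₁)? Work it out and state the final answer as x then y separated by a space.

[22; 3,6,22,6,3,44] for √498; ℓ=6 ⇒ convergent index 5
i=0: a=22 ⇒ p=22, q=1
i=1: a=3 ⇒ p=67, q=3
…
i=3: a=22 ⇒ p=9395, q=421
i=4: a=6 ⇒ p=56794, q=2545
i=5: a=3 ⇒ p=179777, q=8056
(x₁, y₁) = (179777, 8056);  179777² − 498·8056² = 1 ✓

179777 8056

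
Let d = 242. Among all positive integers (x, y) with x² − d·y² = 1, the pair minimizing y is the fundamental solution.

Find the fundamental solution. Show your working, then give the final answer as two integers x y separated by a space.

19601 1260

d=242: √d = [15; 1,1,3,1,14,1,3,1,1,30] (ℓ=10, even), read p_9/q_9
i=0: a=15 ⇒ p=15, q=1
…
i=3: a=3 ⇒ p=109, q=7
…
i=8: a=1 ⇒ p=10905, q=701
i=9: a=1 ⇒ p=19601, q=1260
(x₁, y₁) = (19601, 1260);  19601² − 242·1260² = 1 ✓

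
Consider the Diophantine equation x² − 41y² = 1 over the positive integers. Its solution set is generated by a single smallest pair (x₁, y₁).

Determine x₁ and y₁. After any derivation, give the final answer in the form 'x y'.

[6; 2,2,12] for √41; ℓ=3 ⇒ convergent index 5
step 0: (6, 1)  from 6·(1,0) + (0,1)
…
step 2: (32, 5)  from 2·(13,2) + (6,1)
…
step 4: (826, 129)  from 2·(397,62) + (32,5)
step 5: (2049, 320)  from 2·(826,129) + (397,62)
fundamental: x₁=2049, y₁=320  (since 4198401 − 41·102400 = 1)

2049 320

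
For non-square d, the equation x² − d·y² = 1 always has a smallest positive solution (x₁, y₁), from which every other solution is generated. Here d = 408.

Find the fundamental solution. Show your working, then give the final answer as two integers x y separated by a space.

d=408: √d = [20; 5,40] (ℓ=2, even), read p_1/q_1
i=0: a=20 ⇒ p=20, q=1
i=1: a=5 ⇒ p=101, q=5
(x₁, y₁) = (101, 5);  101² − 408·5² = 1 ✓

101 5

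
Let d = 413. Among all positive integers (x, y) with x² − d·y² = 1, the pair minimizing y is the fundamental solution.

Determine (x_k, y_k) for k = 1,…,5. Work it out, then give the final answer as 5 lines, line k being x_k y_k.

[20; 3,9,1,4,1,9,3,40] for √413; ℓ=8 ⇒ convergent index 7
i=0: a=20 ⇒ p=20, q=1
…
i=2: a=9 ⇒ p=569, q=28
…
i=4: a=4 ⇒ p=3089, q=152
…
i=6: a=9 ⇒ p=36560, q=1799
i=7: a=3 ⇒ p=113399, q=5580
→ (113399, 5580).  Check: 113399²=12859333201, 413·5580²=12859333200, difference 1.
(113399+5580√413)^2 = 25718666401 + 1265532840√413
(113399+5580√413)^3 = 5832942102300599 + 287020317040740√413
(113399+5580√413)^4 = 1322899602891852585601 + 65095633862940217680√413
(113399+5580√413)^5 = 300030984130833440606834999 + 14763559568560095172347900√413

113399 5580
25718666401 1265532840
5832942102300599 287020317040740
1322899602891852585601 65095633862940217680
300030984130833440606834999 14763559568560095172347900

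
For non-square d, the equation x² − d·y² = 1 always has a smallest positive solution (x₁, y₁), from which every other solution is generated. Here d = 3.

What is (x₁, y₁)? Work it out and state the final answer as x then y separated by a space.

d=3: √d = [1; 1,2] (ℓ=2, even), read p_1/q_1
a_0=1:  p_0=1·1+0=1,  q_0=1·0+1=1
a_1=1:  p_1=1·1+1=2,  q_1=1·1+0=1
fundamental: x₁=2, y₁=1  (since 4 − 3·1 = 1)

2 1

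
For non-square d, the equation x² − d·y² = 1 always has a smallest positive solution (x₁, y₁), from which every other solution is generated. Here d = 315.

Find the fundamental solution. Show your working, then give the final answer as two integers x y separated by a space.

71 4

√315 = [17; 1,2,1,34, …], period ℓ=4 (even) → k=3
k=0  a_k=17  p_k/q_k = 17/1
k=1  a_k=1  p_k/q_k = 18/1
k=2  a_k=2  p_k/q_k = 53/3
k=3  a_k=1  p_k/q_k = 71/4
fundamental: x₁=71, y₁=4  (since 5041 − 315·16 = 1)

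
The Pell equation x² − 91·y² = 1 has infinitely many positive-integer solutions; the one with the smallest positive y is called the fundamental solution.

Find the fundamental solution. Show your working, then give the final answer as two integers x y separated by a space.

1574 165

[9; 1,1,5,1,5,1,1,18] for √91; ℓ=8 ⇒ convergent index 7
a_0=9:  p_0=9·1+0=9,  q_0=9·0+1=1
a_1=1:  p_1=1·9+1=10,  q_1=1·1+0=1
a_2=1:  p_2=1·10+9=19,  q_2=1·1+1=2
…
a_4=1:  p_4=1·105+19=124,  q_4=1·11+2=13
a_5=5:  p_5=5·124+105=725,  q_5=5·13+11=76
a_6=1:  p_6=1·725+124=849,  q_6=1·76+13=89
a_7=1:  p_7=1·849+725=1574,  q_7=1·89+76=165
fundamental: x₁=1574, y₁=165  (since 2477476 − 91·27225 = 1)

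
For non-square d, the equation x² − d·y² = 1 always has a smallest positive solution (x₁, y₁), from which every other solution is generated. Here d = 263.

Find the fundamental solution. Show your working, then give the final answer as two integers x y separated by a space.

√263 = [16; 4,1,1,1,1,15,1,1,1,1,4,32, …], period ℓ=12 (even) → k=11
k=0  a_k=16  p_k/q_k = 16/1
k=1  a_k=4  p_k/q_k = 65/4
…
k=4  a_k=1  p_k/q_k = 227/14
…
k=9  a_k=1  p_k/q_k = 18212/1123
k=10  a_k=1  p_k/q_k = 30229/1864
k=11  a_k=4  p_k/q_k = 139128/8579
(x₁, y₁) = (139128, 8579);  139128² − 263·8579² = 1 ✓

139128 8579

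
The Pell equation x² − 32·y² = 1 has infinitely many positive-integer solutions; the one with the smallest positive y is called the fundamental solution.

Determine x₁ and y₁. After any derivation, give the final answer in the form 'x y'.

d=32: √d = [5; 1,1,1,10] (ℓ=4, even), read p_3/q_3
k=0  a_k=5  p_k/q_k = 5/1
…
k=2  a_k=1  p_k/q_k = 11/2
k=3  a_k=1  p_k/q_k = 17/3
→ (17, 3).  Check: 17²=289, 32·3²=288, difference 1.

17 3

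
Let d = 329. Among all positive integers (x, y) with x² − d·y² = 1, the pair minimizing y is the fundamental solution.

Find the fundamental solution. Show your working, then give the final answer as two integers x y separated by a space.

d=329: √d = [18; 7,4,2,1,1,4,1,1,2,4,7,36] (ℓ=12, even), read p_11/q_11
a_0=18:  p_0=18·1+0=18,  q_0=18·0+1=1
…
a_4=1:  p_4=1·1179+526=1705,  q_4=1·65+29=94
…
a_6=4:  p_6=4·2884+1705=13241,  q_6=4·159+94=730
a_7=1:  p_7=1·13241+2884=16125,  q_7=1·730+159=889
a_8=1:  p_8=1·16125+13241=29366,  q_8=1·889+730=1619
a_9=2:  p_9=2·29366+16125=74857,  q_9=2·1619+889=4127
a_10=4:  p_10=4·74857+29366=328794,  q_10=4·4127+1619=18127
a_11=7:  p_11=7·328794+74857=2376415,  q_11=7·18127+4127=131016
(x₁, y₁) = (2376415, 131016);  2376415² − 329·131016² = 1 ✓

2376415 131016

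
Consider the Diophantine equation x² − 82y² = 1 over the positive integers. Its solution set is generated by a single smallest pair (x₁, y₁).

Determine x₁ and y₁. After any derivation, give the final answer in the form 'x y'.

d=82: √d = [9; 18] (ℓ=1, odd), read p_1/q_1
i=0: a=9 ⇒ p=9, q=1
i=1: a=18 ⇒ p=163, q=18
fundamental: x₁=163, y₁=18  (since 26569 − 82·324 = 1)

163 18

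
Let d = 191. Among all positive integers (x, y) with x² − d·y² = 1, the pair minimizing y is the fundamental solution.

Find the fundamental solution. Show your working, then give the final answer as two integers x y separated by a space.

8994000 650783

√191 → a₀=13, period (1,4,1,1,3,…,4,1,26); ℓ=16 even so k=15
i=0: a=13 ⇒ p=13, q=1
i=1: a=1 ⇒ p=14, q=1
i=2: a=4 ⇒ p=69, q=5
i=3: a=1 ⇒ p=83, q=6
i=4: a=1 ⇒ p=152, q=11
i=5: a=3 ⇒ p=539, q=39
…
i=7: a=2 ⇒ p=2999, q=217
i=8: a=13 ⇒ p=40217, q=2910
i=9: a=2 ⇒ p=83433, q=6037
…
i=13: a=1 ⇒ p=1616447, q=116962
i=14: a=4 ⇒ p=7377553, q=533821
i=15: a=1 ⇒ p=8994000, q=650783
→ (8994000, 650783).  Check: 8994000²=80892036000000, 191·650783²=80892035999999, difference 1.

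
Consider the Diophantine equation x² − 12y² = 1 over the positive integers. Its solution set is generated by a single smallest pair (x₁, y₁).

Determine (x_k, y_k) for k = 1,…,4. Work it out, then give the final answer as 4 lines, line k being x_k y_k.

7 2
97 28
1351 390
18817 5432

√12 → a₀=3, period (2,6); ℓ=2 even so k=1
i=0: a=3 ⇒ p=3, q=1
i=1: a=2 ⇒ p=7, q=2
(x₁, y₁) = (7, 2);  7² − 12·2² = 1 ✓
(7+2√12)^2 = 97 + 28√12
(7+2√12)^3 = 1351 + 390√12
(7+2√12)^4 = 18817 + 5432√12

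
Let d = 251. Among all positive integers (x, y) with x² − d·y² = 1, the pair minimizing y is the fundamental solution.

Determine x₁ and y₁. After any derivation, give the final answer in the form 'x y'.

3674890 231957

√251 = [15; 1,5,2,1,2,…,5,1,30, …], period ℓ=14 (even) → k=13
k=0  a_k=15  p_k/q_k = 15/1
…
k=5  a_k=2  p_k/q_k = 808/51
k=6  a_k=2  p_k/q_k = 1917/121
…
k=11  a_k=2  p_k/q_k = 577033/36422
k=12  a_k=5  p_k/q_k = 3097857/195535
k=13  a_k=1  p_k/q_k = 3674890/231957
fundamental: x₁=3674890, y₁=231957  (since 13504816512100 − 251·53804049849 = 1)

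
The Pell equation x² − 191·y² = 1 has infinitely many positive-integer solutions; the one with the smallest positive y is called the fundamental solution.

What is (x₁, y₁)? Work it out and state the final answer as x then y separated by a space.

8994000 650783

√191 = [13; 1,4,1,1,3,…,4,1,26, …], period ℓ=16 (even) → k=15
k=0  a_k=13  p_k/q_k = 13/1
k=1  a_k=1  p_k/q_k = 14/1
k=2  a_k=4  p_k/q_k = 69/5
k=3  a_k=1  p_k/q_k = 83/6
k=4  a_k=1  p_k/q_k = 152/11
…
k=6  a_k=2  p_k/q_k = 1230/89
k=7  a_k=2  p_k/q_k = 2999/217
k=8  a_k=13  p_k/q_k = 40217/2910
k=9  a_k=2  p_k/q_k = 83433/6037
…
k=11  a_k=3  p_k/q_k = 704682/50989
…
k=13  a_k=1  p_k/q_k = 1616447/116962
k=14  a_k=4  p_k/q_k = 7377553/533821
k=15  a_k=1  p_k/q_k = 8994000/650783
fundamental: x₁=8994000, y₁=650783  (since 80892036000000 − 191·423518513089 = 1)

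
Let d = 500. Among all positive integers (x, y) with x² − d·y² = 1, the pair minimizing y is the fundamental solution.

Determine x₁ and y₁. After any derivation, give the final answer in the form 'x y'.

√500 → a₀=22, period (2,1,3,2,1,…,1,2,44); ℓ=14 even so k=13
k=0  a_k=22  p_k/q_k = 22/1
…
k=3  a_k=3  p_k/q_k = 246/11
k=4  a_k=2  p_k/q_k = 559/25
…
k=6  a_k=1  p_k/q_k = 1364/61
…
k=8  a_k=1  p_k/q_k = 15809/707
k=9  a_k=1  p_k/q_k = 30254/1353
…
k=11  a_k=3  p_k/q_k = 259205/11592
k=12  a_k=1  p_k/q_k = 335522/15005
k=13  a_k=2  p_k/q_k = 930249/41602
→ (930249, 41602).  Check: 930249²=865363202001, 500·41602²=865363202000, difference 1.

930249 41602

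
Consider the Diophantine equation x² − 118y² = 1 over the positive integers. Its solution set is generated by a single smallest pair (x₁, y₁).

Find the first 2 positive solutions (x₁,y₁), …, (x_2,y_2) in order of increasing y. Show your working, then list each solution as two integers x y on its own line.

[10; 1,6,3,2,10,2,3,6,1,20] for √118; ℓ=10 ⇒ convergent index 9
k=0  a_k=10  p_k/q_k = 10/1
k=1  a_k=1  p_k/q_k = 11/1
…
k=3  a_k=3  p_k/q_k = 239/22
…
k=7  a_k=3  p_k/q_k = 42115/3877
k=8  a_k=6  p_k/q_k = 264802/24377
k=9  a_k=1  p_k/q_k = 306917/28254
(x₁, y₁) = (306917, 28254);  306917² − 118·28254² = 1 ✓
k=2:  x_2 = 306917·306917+118·28254·28254 = 188396089777,  y_2 = 306917·28254+28254·306917 = 17343265836

306917 28254
188396089777 17343265836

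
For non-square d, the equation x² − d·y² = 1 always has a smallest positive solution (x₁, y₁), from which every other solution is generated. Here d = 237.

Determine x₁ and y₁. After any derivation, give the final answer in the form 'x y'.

[15; 2,1,1,7,10,7,1,1,2,30] for √237; ℓ=10 ⇒ convergent index 9
a_0=15:  p_0=15·1+0=15,  q_0=15·0+1=1
…
a_6=7:  p_6=7·5927+585=42074,  q_6=7·385+38=2733
a_7=1:  p_7=1·42074+5927=48001,  q_7=1·2733+385=3118
a_8=1:  p_8=1·48001+42074=90075,  q_8=1·3118+2733=5851
a_9=2:  p_9=2·90075+48001=228151,  q_9=2·5851+3118=14820
(x₁, y₁) = (228151, 14820);  228151² − 237·14820² = 1 ✓

228151 14820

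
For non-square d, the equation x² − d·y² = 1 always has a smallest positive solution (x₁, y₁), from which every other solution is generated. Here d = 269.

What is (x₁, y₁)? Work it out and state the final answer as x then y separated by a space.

13449 820

[16; 2,2,32] for √269; ℓ=3 ⇒ convergent index 5
k=0  a_k=16  p_k/q_k = 16/1
…
k=2  a_k=2  p_k/q_k = 82/5
k=3  a_k=32  p_k/q_k = 2657/162
k=4  a_k=2  p_k/q_k = 5396/329
k=5  a_k=2  p_k/q_k = 13449/820
→ (13449, 820).  Check: 13449²=180875601, 269·820²=180875600, difference 1.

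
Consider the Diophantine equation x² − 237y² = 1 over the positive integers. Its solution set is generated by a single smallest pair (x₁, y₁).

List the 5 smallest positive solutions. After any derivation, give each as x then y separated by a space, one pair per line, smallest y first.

228151 14820
104105757601 6762395640
47503665404623351 3085694655308460
21676017531356338550401 1408008642599798519280
9890810151545456327820453751 642477159632487569289194100

√237 = [15; 2,1,1,7,10,7,1,1,2,30, …], period ℓ=10 (even) → k=9
step 0: (15, 1)  from 15·(1,0) + (0,1)
…
step 4: (585, 38)  from 7·(77,5) + (46,3)
step 5: (5927, 385)  from 10·(585,38) + (77,5)
…
step 8: (90075, 5851)  from 1·(48001,3118) + (42074,2733)
step 9: (228151, 14820)  from 2·(90075,5851) + (48001,3118)
fundamental: x₁=228151, y₁=14820  (since 52052878801 − 237·219632400 = 1)
(x_2, y_2) = (228151·228151 + 237·14820·14820, 228151·14820 + 14820·228151) = (104105757601, 6762395640)
(x_3, y_3) = (228151·104105757601 + 237·14820·6762395640, 228151·6762395640 + 14820·104105757601) = (47503665404623351, 3085694655308460)
(x_4, y_4) = (228151·47503665404623351 + 237·14820·3085694655308460, 228151·3085694655308460 + 14820·47503665404623351) = (21676017531356338550401, 1408008642599798519280)
(x_5, y_5) = (228151·21676017531356338550401 + 237·14820·1408008642599798519280, 228151·1408008642599798519280 + 14820·21676017531356338550401) = (9890810151545456327820453751, 642477159632487569289194100)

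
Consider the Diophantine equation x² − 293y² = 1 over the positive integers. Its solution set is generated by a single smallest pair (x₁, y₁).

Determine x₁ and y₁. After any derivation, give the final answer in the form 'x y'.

[17; 8,1,1,8,34] for √293; ℓ=5 ⇒ convergent index 9
k=0  a_k=17  p_k/q_k = 17/1
k=1  a_k=8  p_k/q_k = 137/8
k=2  a_k=1  p_k/q_k = 154/9
k=3  a_k=1  p_k/q_k = 291/17
k=4  a_k=8  p_k/q_k = 2482/145
k=5  a_k=34  p_k/q_k = 84679/4947
k=6  a_k=8  p_k/q_k = 679914/39721
k=7  a_k=1  p_k/q_k = 764593/44668
k=8  a_k=1  p_k/q_k = 1444507/84389
k=9  a_k=8  p_k/q_k = 12320649/719780
→ (12320649, 719780).  Check: 12320649²=151798391781201, 293·719780²=151798391781200, difference 1.

12320649 719780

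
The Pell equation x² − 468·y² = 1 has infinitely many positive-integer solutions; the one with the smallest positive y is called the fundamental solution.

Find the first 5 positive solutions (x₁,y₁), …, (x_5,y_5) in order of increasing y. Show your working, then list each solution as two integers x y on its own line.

649 30
842401 38940
1093435849 50544090
1419278889601 65606189880
1842222905266249 85156783920150

[21; 1,1,1,2,1,1,1,42] for √468; ℓ=8 ⇒ convergent index 7
k=0  a_k=21  p_k/q_k = 21/1
k=1  a_k=1  p_k/q_k = 22/1
k=2  a_k=1  p_k/q_k = 43/2
…
k=4  a_k=2  p_k/q_k = 173/8
k=5  a_k=1  p_k/q_k = 238/11
k=6  a_k=1  p_k/q_k = 411/19
k=7  a_k=1  p_k/q_k = 649/30
fundamental: x₁=649, y₁=30  (since 421201 − 468·900 = 1)
(x_2, y_2) = (649·649 + 468·30·30, 649·30 + 30·649) = (842401, 38940)
(x_3, y_3) = (649·842401 + 468·30·38940, 649·38940 + 30·842401) = (1093435849, 50544090)
(x_4, y_4) = (649·1093435849 + 468·30·50544090, 649·50544090 + 30·1093435849) = (1419278889601, 65606189880)
(x_5, y_5) = (649·1419278889601 + 468·30·65606189880, 649·65606189880 + 30·1419278889601) = (1842222905266249, 85156783920150)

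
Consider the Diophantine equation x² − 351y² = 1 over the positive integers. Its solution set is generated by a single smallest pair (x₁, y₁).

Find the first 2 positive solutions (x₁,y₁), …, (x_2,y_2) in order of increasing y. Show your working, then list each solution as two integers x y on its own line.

d=351: √d = [18; 1,2,1,3,2,2,2,3,1,2,1,36] (ℓ=12, even), read p_11/q_11
k=0  a_k=18  p_k/q_k = 18/1
k=1  a_k=1  p_k/q_k = 19/1
…
k=3  a_k=1  p_k/q_k = 75/4
k=4  a_k=3  p_k/q_k = 281/15
k=5  a_k=2  p_k/q_k = 637/34
k=6  a_k=2  p_k/q_k = 1555/83
k=7  a_k=2  p_k/q_k = 3747/200
…
k=9  a_k=1  p_k/q_k = 16543/883
k=10  a_k=2  p_k/q_k = 45882/2449
k=11  a_k=1  p_k/q_k = 62425/3332
fundamental: x₁=62425, y₁=3332  (since 3896880625 − 351·11102224 = 1)
k=2:  x_2 = 62425·62425+351·3332·3332 = 7793761249,  y_2 = 62425·3332+3332·62425 = 416000200

62425 3332
7793761249 416000200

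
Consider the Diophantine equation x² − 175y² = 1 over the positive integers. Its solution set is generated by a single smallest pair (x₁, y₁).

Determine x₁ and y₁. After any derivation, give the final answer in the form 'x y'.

d=175: √d = [13; 4,2,1,2,4,26] (ℓ=6, even), read p_5/q_5
i=0: a=13 ⇒ p=13, q=1
i=1: a=4 ⇒ p=53, q=4
i=2: a=2 ⇒ p=119, q=9
i=3: a=1 ⇒ p=172, q=13
i=4: a=2 ⇒ p=463, q=35
i=5: a=4 ⇒ p=2024, q=153
fundamental: x₁=2024, y₁=153  (since 4096576 − 175·23409 = 1)

2024 153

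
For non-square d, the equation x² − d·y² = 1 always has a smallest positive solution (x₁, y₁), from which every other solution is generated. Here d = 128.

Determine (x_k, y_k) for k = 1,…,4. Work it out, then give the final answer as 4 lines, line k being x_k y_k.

√128 → a₀=11, period (3,5,3,22); ℓ=4 even so k=3
a_0=11:  p_0=11·1+0=11,  q_0=11·0+1=1
a_1=3:  p_1=3·11+1=34,  q_1=3·1+0=3
a_2=5:  p_2=5·34+11=181,  q_2=5·3+1=16
a_3=3:  p_3=3·181+34=577,  q_3=3·16+3=51
fundamental: x₁=577, y₁=51  (since 332929 − 128·2601 = 1)
k=2:  x_2 = 577·577+128·51·51 = 665857,  y_2 = 577·51+51·577 = 58854
k=3:  x_3 = 577·665857+128·51·58854 = 768398401,  y_3 = 577·58854+51·665857 = 67917465
k=4:  x_4 = 577·768398401+128·51·67917465 = 886731088897,  y_4 = 577·67917465+51·768398401 = 78376695756

577 51
665857 58854
768398401 67917465
886731088897 78376695756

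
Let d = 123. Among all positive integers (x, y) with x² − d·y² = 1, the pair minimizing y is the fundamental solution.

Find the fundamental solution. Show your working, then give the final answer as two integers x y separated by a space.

122 11

√123 = [11; 11,22, …], period ℓ=2 (even) → k=1
a_0=11:  p_0=11·1+0=11,  q_0=11·0+1=1
a_1=11:  p_1=11·11+1=122,  q_1=11·1+0=11
(x₁, y₁) = (122, 11);  122² − 123·11² = 1 ✓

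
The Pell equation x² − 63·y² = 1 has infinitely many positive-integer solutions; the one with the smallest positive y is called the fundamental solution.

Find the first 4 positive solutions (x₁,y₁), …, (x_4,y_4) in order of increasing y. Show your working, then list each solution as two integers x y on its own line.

d=63: √d = [7; 1,14] (ℓ=2, even), read p_1/q_1
k=0  a_k=7  p_k/q_k = 7/1
k=1  a_k=1  p_k/q_k = 8/1
fundamental: x₁=8, y₁=1  (since 64 − 63·1 = 1)
k=2:  x_2 = 8·8+63·1·1 = 127,  y_2 = 8·1+1·8 = 16
k=3:  x_3 = 8·127+63·1·16 = 2024,  y_3 = 8·16+1·127 = 255
k=4:  x_4 = 8·2024+63·1·255 = 32257,  y_4 = 8·255+1·2024 = 4064

8 1
127 16
2024 255
32257 4064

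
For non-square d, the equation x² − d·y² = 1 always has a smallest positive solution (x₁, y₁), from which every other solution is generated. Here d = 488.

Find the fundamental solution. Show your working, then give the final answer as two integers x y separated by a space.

[22; 11,44] for √488; ℓ=2 ⇒ convergent index 1
step 0: (22, 1)  from 22·(1,0) + (0,1)
step 1: (243, 11)  from 11·(22,1) + (1,0)
fundamental: x₁=243, y₁=11  (since 59049 − 488·121 = 1)

243 11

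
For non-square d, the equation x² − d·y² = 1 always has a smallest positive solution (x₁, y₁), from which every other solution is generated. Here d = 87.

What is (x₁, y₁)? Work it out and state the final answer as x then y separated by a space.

√87 → a₀=9, period (3,18); ℓ=2 even so k=1
k=0  a_k=9  p_k/q_k = 9/1
k=1  a_k=3  p_k/q_k = 28/3
(x₁, y₁) = (28, 3);  28² − 87·3² = 1 ✓

28 3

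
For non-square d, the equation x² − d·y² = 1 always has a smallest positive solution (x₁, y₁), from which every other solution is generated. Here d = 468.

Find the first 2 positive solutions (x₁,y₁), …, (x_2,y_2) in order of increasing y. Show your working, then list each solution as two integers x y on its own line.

649 30
842401 38940

√468 → a₀=21, period (1,1,1,2,1,1,1,42); ℓ=8 even so k=7
i=0: a=21 ⇒ p=21, q=1
…
i=2: a=1 ⇒ p=43, q=2
i=3: a=1 ⇒ p=65, q=3
…
i=6: a=1 ⇒ p=411, q=19
i=7: a=1 ⇒ p=649, q=30
fundamental: x₁=649, y₁=30  (since 421201 − 468·900 = 1)
n=2: (649,30)∘(649,30) = (649·649+468·30·30, 649·30+30·649) = (842401,38940)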